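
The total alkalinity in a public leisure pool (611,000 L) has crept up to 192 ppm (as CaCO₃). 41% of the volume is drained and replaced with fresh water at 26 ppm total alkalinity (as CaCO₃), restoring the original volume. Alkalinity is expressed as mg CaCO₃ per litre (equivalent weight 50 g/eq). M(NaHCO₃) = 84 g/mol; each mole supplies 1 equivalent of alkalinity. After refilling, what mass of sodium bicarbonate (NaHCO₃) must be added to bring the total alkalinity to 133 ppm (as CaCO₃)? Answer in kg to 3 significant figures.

9.30 kg

After draining 41% and refilling: 192 × 0.59 + 26 × 0.41 = 123.94 ppm.
Deficit to target: 133 − 123.94 = 9.06 mg/L.
As CaCO₃: 9.06 mg/L × 611,000 L = 5536 g; ÷ 50 g/eq ÷ 1 = 110.7 mol NaHCO₃.
Mass: 110.7 × 84 = 9300 g.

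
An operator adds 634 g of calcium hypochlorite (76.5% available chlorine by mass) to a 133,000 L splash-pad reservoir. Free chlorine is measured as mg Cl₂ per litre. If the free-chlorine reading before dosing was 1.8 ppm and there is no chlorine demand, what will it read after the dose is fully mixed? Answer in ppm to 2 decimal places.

Available chlorine delivered: 634 g × 0.765 = 485 g as Cl₂.
Concentration rise: 485 g / 133,000 L = 3.647 mg/L = 3.65 ppm.
Final FC: 1.8 + 3.65 = 5.45 ppm.

5.45 ppm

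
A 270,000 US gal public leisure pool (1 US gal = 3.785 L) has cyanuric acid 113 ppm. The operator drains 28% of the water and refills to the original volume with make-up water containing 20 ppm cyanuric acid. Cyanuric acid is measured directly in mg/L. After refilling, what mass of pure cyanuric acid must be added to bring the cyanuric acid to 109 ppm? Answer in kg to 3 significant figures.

Volume: 270,000 US gal × 3.785 L/gal = 1,021,950 L.
After draining 28% and refilling: 113 × 0.72 + 20 × 0.28 = 86.96 ppm.
Deficit to target: 109 − 86.96 = 22.04 mg/L.
Mass: 22.04 mg/L × 1,021,950 L = 22,520 g cyanuric acid.

22.5 kg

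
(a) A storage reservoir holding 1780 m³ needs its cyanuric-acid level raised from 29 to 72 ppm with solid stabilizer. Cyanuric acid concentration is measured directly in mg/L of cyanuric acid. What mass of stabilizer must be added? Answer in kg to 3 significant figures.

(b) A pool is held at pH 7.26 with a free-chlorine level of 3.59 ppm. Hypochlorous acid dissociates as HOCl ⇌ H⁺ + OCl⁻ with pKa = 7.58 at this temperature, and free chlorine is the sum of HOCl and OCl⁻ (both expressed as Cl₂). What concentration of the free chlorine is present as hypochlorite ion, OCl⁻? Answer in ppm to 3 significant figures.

(a) 76.5 kg; (b) 1.16 ppm

(a) Volume: 1780 m³ = 1,780,000 L.
(a) CYA to add: (72 − 29) = 43 mg/L × 1,780,000 L = 76,540 g cyanuric acid.

(b) [OCl⁻]/[HOCl] = 10^(pH − pKa) = 10^(7.26 − 7.58) = 10^-0.32 = 0.4786.
(b) Fraction as HOCl = 1 / (1 + 0.4786) = 0.6763.
(b) OCl⁻ = (1 − 0.6763) × 3.59 ppm = 1.162 ppm.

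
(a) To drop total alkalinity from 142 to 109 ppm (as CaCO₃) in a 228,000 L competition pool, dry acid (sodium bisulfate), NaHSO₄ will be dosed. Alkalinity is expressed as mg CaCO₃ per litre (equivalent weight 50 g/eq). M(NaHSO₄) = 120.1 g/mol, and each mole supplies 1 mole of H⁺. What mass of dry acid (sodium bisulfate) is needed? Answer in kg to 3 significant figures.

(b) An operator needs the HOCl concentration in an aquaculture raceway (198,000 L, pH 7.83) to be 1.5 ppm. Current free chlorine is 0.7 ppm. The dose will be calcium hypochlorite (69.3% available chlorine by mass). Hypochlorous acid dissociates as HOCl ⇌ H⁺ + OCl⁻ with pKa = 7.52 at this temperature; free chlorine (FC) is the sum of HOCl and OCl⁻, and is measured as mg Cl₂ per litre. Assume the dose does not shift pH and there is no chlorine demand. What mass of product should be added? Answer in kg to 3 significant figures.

(a) 18.1 kg; (b) 1.10 kg

(a) Alkalinity to neutralize: (142 − 109) = 33 mg/L as CaCO₃ × 228,000 L = 7524 g as CaCO₃.
(a) Equivalents of H⁺ required: 7524 ÷ 50 g/eq = 150.5 eq = 150.5 mol NaHSO₄.
(a) Mass of NaHSO₄: 150.5 × 120.1 = 18,070 g.

(b) [OCl⁻]/[HOCl] = 10^(pH − pKa) = 10^(7.83 − 7.52) = 2.042; fraction as HOCl = 1/(1 + 2.042) = 0.3288.
(b) Free chlorine required for 1.5 ppm HOCl: 1.5 / 0.3288 = 4.563 ppm.
(b) FC to add: 4.563 − 0.7 = 3.863 mg/L as Cl₂.
(b) Cl₂ equivalent: 3.863 mg/L × 198,000 L = 764.8 g.
(b) Product at 69.3% available Cl: 764.8 / 0.693 = 1104 g.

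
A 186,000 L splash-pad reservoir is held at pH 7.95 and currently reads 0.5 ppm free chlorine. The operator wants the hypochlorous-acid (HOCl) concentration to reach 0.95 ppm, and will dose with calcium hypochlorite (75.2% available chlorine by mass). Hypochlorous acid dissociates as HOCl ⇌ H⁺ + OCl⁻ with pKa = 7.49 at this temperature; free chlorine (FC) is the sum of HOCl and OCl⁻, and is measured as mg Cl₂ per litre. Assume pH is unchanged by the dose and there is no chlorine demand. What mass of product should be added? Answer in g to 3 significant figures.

[OCl⁻]/[HOCl] = 10^(pH − pKa) = 10^(7.95 − 7.49) = 2.884; fraction as HOCl = 1/(1 + 2.884) = 0.2575.
Free chlorine required for 0.95 ppm HOCl: 0.95 / 0.2575 = 3.69 ppm.
FC to add: 3.69 − 0.5 = 3.19 mg/L as Cl₂.
Cl₂ equivalent: 3.19 mg/L × 186,000 L = 593.3 g.
Product at 75.2% available Cl: 593.3 / 0.752 = 789 g.

789 g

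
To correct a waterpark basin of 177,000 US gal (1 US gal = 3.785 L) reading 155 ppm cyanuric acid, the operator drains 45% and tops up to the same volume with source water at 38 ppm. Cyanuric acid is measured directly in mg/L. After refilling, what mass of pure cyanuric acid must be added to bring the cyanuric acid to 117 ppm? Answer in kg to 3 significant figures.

9.81 kg

Volume: 177,000 US gal × 3.785 L/gal = 669,945 L.
After draining 45% and refilling: 155 × 0.55 + 38 × 0.45 = 102.35 ppm.
Deficit to target: 117 − 102.35 = 14.65 mg/L.
Mass: 14.65 mg/L × 669,945 L = 9815 g cyanuric acid.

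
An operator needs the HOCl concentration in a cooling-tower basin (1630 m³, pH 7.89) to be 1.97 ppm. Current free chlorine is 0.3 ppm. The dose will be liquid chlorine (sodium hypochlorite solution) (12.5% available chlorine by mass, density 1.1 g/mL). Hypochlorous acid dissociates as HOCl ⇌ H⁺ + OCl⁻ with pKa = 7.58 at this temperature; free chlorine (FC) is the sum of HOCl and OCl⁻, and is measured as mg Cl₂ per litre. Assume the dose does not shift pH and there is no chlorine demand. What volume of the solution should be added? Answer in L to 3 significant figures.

67.5 L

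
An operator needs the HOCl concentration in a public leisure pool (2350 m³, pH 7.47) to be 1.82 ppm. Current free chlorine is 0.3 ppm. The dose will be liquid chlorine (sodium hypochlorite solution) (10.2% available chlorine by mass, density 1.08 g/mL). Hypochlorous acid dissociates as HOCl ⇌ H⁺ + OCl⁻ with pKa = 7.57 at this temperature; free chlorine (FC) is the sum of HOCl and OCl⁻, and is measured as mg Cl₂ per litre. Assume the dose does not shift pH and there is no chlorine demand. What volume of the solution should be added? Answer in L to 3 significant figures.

Volume: 2350 m³ = 2,350,000 L.
[OCl⁻]/[HOCl] = 10^(pH − pKa) = 10^(7.47 − 7.57) = 0.7943; fraction as HOCl = 1/(1 + 0.7943) = 0.5573.
Free chlorine required for 1.82 ppm HOCl: 1.82 / 0.5573 = 3.266 ppm.
FC to add: 3.266 − 0.3 = 2.966 mg/L as Cl₂.
Cl₂ equivalent: 2.966 mg/L × 2,350,000 L = 6969 g.
Product at 10.2% available Cl: 6969 / 0.102 = 68,330 g.
Volume: 68,330 g ÷ 1.08 g/mL = 63,270 mL.

63.3 L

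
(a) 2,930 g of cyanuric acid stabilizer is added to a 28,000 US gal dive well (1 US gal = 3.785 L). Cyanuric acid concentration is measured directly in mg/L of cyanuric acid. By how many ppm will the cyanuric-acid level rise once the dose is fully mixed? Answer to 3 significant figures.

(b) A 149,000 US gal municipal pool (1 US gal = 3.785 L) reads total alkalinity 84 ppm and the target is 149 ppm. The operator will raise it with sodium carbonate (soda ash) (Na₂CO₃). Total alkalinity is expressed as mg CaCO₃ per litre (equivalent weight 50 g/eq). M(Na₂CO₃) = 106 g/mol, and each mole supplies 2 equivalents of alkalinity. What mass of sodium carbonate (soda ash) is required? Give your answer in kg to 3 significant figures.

(a) 27.6 ppm; (b) 38.9 kg

(a) Volume: 28,000 US gal × 3.785 L/gal = 105,980 L.
(a) Rise: 2,930 g / 105,980 L × 1000 = 27.65 mg/L.

(b) Volume: 149,000 US gal × 3.785 L/gal = 563,965 L.
(b) Alkalinity to add: (149 − 84) = 65 mg/L as CaCO₃ × 563,965 L = 36,660 g as CaCO₃.
(b) Equivalents: 36,660 g ÷ 50 g/eq = 733.2 eq.
(b) Each mole of Na₂CO₃ supplies 2 eq, so 733.2 / 2 = 366.6 mol.
(b) Mass: 366.6 mol × 106 g/mol = 38,860 g.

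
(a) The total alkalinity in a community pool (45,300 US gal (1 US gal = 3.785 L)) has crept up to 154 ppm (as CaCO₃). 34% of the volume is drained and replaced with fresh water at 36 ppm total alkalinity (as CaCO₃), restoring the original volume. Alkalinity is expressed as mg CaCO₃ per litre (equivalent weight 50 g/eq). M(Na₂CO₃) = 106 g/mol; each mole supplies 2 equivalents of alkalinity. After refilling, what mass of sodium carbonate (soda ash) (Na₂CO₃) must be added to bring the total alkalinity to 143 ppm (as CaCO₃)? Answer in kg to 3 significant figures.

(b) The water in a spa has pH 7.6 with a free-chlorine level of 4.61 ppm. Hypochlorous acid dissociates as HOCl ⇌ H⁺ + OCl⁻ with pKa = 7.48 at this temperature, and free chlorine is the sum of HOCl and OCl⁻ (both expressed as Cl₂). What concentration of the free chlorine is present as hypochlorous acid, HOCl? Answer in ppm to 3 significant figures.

(a) 5.29 kg; (b) 1.99 ppm

(a) Volume: 45,300 US gal × 3.785 L/gal = 171,460 L.
(a) After draining 34% and refilling: 154 × 0.66 + 36 × 0.34 = 113.88 ppm.
(a) Deficit to target: 143 − 113.88 = 29.12 mg/L.
(a) As CaCO₃: 29.12 mg/L × 171,460 L = 4993 g; ÷ 50 g/eq ÷ 2 = 49.93 mol Na₂CO₃.
(a) Mass: 49.93 × 106 = 5293 g.

(b) [OCl⁻]/[HOCl] = 10^(pH − pKa) = 10^(7.6 − 7.48) = 10^0.12 = 1.318.
(b) Fraction as HOCl = 1 / (1 + 1.318) = 0.4314.
(b) HOCl = 0.4314 × 4.61 ppm = 1.989 ppm.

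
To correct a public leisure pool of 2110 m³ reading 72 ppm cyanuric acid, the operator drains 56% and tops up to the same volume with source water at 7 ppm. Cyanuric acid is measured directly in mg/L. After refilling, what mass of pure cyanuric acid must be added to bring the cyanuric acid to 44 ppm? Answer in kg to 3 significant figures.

Volume: 2110 m³ = 2,110,000 L.
After draining 56% and refilling: 72 × 0.44 + 7 × 0.56 = 35.6 ppm.
Deficit to target: 44 − 35.6 = 8.4 mg/L.
Mass: 8.4 mg/L × 2,110,000 L = 17,720 g cyanuric acid.

17.7 kg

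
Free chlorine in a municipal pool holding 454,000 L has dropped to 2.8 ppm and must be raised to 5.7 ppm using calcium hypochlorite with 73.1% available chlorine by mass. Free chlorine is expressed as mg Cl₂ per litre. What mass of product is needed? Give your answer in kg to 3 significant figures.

Chlorine deficit: 5.7 − 2.8 = 2.9 ppm = 2.9 mg/L as Cl₂.
Cl₂ equivalent needed: 2.9 mg/L × 454,000 L = 1,317,000 mg = 1317 g.
Product at 73.1% available chlorine: 1317 / 0.731 = 1801 g.

1.80 kg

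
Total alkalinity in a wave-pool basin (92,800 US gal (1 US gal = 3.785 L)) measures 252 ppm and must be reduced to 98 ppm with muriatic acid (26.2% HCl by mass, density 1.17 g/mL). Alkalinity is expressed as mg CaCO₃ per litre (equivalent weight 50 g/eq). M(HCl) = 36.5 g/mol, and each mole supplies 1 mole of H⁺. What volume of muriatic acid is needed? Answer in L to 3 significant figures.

129 L

Volume: 92,800 US gal × 3.785 L/gal = 351,248 L.
Alkalinity to neutralize: (252 − 98) = 154 mg/L as CaCO₃ × 351,248 L = 54,090 g as CaCO₃.
Equivalents of H⁺ required: 54,090 ÷ 50 g/eq = 1082 eq = 1082 mol HCl.
Mass of HCl: 1082 × 36.5 = 39,490 g.
Mass of 26.2% solution: 39,490 / 0.262 = 150,700 g.
Volume: 150,700 g ÷ 1.17 g/mL = 128,800 mL.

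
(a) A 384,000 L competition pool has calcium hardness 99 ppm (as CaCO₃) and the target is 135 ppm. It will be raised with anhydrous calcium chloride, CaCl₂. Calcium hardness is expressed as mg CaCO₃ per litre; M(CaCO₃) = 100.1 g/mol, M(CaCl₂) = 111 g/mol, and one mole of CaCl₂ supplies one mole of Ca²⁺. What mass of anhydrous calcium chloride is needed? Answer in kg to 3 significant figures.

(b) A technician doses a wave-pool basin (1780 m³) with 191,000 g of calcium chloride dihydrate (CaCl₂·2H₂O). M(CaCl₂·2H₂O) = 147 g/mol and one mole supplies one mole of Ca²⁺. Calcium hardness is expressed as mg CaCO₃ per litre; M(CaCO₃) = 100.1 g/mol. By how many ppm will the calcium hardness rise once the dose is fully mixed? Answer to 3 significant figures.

(a) Hardness to add: (135 − 99) = 36 mg/L as CaCO₃ × 384,000 L = 13,820 g as CaCO₃.
(a) Moles of Ca²⁺ (1 mol Ca²⁺ ≡ 1 mol CaCO₃): 13,820 / 100.1 g/mol = 138.1 mol.
(a) Mass of CaCl₂: 138.1 × 111 = 15,330 g.

(b) Volume: 1780 m³ = 1,780,000 L.
(b) Moles of Ca²⁺: 191,000 g ÷ 147 g/mol = 1299 mol.
(b) As CaCO₃: 1299 mol × 100.1 g/mol = 130,100 g.
(b) Rise: 130,100 g / 1,780,000 L × 1000 = 73.07 mg/L.

(a) 15.3 kg; (b) 73.1 ppm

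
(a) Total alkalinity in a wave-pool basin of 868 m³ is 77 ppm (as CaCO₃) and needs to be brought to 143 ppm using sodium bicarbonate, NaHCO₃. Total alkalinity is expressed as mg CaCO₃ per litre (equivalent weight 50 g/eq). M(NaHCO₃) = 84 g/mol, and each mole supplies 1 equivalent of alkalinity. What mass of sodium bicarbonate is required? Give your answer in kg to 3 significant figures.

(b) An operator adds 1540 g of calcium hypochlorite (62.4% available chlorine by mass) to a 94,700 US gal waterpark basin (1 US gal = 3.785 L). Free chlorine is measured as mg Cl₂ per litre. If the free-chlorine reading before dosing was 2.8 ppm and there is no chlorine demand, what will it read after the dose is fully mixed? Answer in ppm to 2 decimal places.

(a) Volume: 868 m³ = 868,000 L.
(a) Alkalinity to add: (143 − 77) = 66 mg/L as CaCO₃ × 868,000 L = 57,290 g as CaCO₃.
(a) Equivalents: 57,290 g ÷ 50 g/eq = 1146 eq.
(a) NaHCO₃ supplies 1 eq per mole → 1146 mol.
(a) Mass: 1146 mol × 84 g/mol = 96,240 g.

(b) Volume: 94,700 US gal × 3.785 L/gal = 358,440 L.
(b) Available chlorine delivered: 1540 g × 0.624 = 961 g as Cl₂.
(b) Concentration rise: 961 g / 358,440 L = 2.681 mg/L = 2.68 ppm.
(b) Final FC: 2.8 + 2.68 = 5.48 ppm.

(a) 96.2 kg; (b) 5.48 ppm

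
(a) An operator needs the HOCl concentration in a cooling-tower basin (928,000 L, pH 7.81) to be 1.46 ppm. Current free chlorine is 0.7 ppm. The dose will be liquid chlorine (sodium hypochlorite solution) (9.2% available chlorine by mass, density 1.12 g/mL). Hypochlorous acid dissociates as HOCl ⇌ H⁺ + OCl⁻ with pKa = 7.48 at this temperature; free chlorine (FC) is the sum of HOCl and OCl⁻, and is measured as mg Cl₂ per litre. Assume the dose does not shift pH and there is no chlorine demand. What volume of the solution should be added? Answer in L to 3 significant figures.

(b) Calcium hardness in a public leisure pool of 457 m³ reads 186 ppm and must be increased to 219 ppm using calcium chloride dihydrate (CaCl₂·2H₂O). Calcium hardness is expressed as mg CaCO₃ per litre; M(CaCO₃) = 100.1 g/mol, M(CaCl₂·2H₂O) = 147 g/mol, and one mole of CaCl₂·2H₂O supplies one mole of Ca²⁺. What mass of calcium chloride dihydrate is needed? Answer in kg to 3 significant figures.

(a) 35.0 L; (b) 22.1 kg

(a) [OCl⁻]/[HOCl] = 10^(pH − pKa) = 10^(7.81 − 7.48) = 2.138; fraction as HOCl = 1/(1 + 2.138) = 0.3187.
(a) Free chlorine required for 1.46 ppm HOCl: 1.46 / 0.3187 = 4.581 ppm.
(a) FC to add: 4.581 − 0.7 = 3.881 mg/L as Cl₂.
(a) Cl₂ equivalent: 3.881 mg/L × 928,000 L = 3602 g.
(a) Product at 9.2% available Cl: 3602 / 0.092 = 39,150 g.
(a) Volume: 39,150 g ÷ 1.12 g/mL = 34,960 mL.

(b) Volume: 457 m³ = 457,000 L.
(b) Hardness to add: (219 − 186) = 33 mg/L as CaCO₃ × 457,000 L = 15,080 g as CaCO₃.
(b) Moles of Ca²⁺ (1 mol Ca²⁺ ≡ 1 mol CaCO₃): 15,080 / 100.1 g/mol = 150.7 mol.
(b) Mass of CaCl₂·2H₂O: 150.7 × 147 = 22,150 g.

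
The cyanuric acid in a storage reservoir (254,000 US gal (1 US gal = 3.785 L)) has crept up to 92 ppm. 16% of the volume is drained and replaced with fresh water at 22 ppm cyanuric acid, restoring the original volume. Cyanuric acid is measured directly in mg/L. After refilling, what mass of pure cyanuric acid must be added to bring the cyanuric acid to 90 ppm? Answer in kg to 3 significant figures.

8.84 kg

Volume: 254,000 US gal × 3.785 L/gal = 961,390 L.
After draining 16% and refilling: 92 × 0.84 + 22 × 0.16 = 80.8 ppm.
Deficit to target: 90 − 80.8 = 9.2 mg/L.
Mass: 9.2 mg/L × 961,390 L = 8845 g cyanuric acid.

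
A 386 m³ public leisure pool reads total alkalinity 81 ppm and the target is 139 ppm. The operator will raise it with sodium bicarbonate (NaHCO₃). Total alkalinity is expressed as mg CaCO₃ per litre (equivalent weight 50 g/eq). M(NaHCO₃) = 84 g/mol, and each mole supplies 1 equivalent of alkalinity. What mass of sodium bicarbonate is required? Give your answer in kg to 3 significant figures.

Volume: 386 m³ = 386,000 L.
Alkalinity to add: (139 − 81) = 58 mg/L as CaCO₃ × 386,000 L = 22,390 g as CaCO₃.
Equivalents: 22,390 g ÷ 50 g/eq = 447.8 eq.
NaHCO₃ supplies 1 eq per mole → 447.8 mol.
Mass: 447.8 mol × 84 g/mol = 37,610 g.

37.6 kg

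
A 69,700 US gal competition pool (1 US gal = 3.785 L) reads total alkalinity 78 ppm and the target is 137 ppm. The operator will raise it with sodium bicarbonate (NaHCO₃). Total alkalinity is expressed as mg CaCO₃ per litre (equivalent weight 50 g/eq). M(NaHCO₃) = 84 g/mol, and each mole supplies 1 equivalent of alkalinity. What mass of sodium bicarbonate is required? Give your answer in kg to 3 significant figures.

26.1 kg

Volume: 69,700 US gal × 3.785 L/gal = 263,814 L.
Alkalinity to add: (137 − 78) = 59 mg/L as CaCO₃ × 263,814 L = 15,570 g as CaCO₃.
Equivalents: 15,570 g ÷ 50 g/eq = 311.3 eq.
NaHCO₃ supplies 1 eq per mole → 311.3 mol.
Mass: 311.3 mol × 84 g/mol = 26,150 g.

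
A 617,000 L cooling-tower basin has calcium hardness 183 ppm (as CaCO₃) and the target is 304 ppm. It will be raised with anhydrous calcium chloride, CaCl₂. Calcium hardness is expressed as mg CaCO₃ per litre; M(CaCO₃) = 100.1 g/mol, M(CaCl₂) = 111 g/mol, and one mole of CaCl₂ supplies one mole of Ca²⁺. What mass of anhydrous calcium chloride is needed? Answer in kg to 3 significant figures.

82.8 kg

Hardness to add: (304 − 183) = 121 mg/L as CaCO₃ × 617,000 L = 74,660 g as CaCO₃.
Moles of Ca²⁺ (1 mol Ca²⁺ ≡ 1 mol CaCO₃): 74,660 / 100.1 g/mol = 745.8 mol.
Mass of CaCl₂: 745.8 × 111 = 82,790 g.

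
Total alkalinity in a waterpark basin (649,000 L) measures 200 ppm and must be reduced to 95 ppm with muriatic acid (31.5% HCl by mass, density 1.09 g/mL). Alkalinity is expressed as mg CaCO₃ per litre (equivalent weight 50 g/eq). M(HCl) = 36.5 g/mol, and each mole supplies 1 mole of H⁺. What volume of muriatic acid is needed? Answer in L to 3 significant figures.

145 L

Alkalinity to neutralize: (200 − 95) = 105 mg/L as CaCO₃ × 649,000 L = 68,140 g as CaCO₃.
Equivalents of H⁺ required: 68,140 ÷ 50 g/eq = 1363 eq = 1363 mol HCl.
Mass of HCl: 1363 × 36.5 = 49,750 g.
Mass of 31.5% solution: 49,750 / 0.315 = 157,900 g.
Volume: 157,900 g ÷ 1.09 g/mL = 144,900 mL.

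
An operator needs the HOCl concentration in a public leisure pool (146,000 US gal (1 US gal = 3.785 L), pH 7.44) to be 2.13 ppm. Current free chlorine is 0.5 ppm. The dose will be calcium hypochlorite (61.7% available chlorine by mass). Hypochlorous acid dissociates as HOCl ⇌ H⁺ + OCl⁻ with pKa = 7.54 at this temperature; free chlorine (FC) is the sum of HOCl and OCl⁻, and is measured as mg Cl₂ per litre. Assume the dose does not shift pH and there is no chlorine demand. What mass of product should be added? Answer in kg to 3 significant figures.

2.98 kg

Volume: 146,000 US gal × 3.785 L/gal = 552,610 L.
[OCl⁻]/[HOCl] = 10^(pH − pKa) = 10^(7.44 − 7.54) = 0.7943; fraction as HOCl = 1/(1 + 0.7943) = 0.5573.
Free chlorine required for 2.13 ppm HOCl: 2.13 / 0.5573 = 3.822 ppm.
FC to add: 3.822 − 0.5 = 3.322 mg/L as Cl₂.
Cl₂ equivalent: 3.322 mg/L × 552,610 L = 1836 g.
Product at 61.7% available Cl: 1836 / 0.617 = 2975 g.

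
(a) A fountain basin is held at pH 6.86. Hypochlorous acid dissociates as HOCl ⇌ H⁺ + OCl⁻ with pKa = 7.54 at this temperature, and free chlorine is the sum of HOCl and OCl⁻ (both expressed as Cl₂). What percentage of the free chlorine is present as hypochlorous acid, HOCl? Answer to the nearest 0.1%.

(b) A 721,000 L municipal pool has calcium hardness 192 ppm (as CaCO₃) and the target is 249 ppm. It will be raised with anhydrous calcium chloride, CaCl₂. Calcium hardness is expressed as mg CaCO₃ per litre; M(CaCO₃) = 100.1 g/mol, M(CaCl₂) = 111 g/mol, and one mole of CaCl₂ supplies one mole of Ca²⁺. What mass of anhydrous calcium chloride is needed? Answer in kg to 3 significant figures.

(a) 82.7%; (b) 45.6 kg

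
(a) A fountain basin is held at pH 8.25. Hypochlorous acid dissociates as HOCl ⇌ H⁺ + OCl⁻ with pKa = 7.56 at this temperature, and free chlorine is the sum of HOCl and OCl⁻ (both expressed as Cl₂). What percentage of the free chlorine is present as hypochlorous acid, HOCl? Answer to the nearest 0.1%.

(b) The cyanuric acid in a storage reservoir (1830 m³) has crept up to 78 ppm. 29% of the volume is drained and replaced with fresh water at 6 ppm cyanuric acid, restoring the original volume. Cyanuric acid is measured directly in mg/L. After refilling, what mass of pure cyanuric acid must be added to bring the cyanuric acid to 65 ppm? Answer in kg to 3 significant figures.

(a) [OCl⁻]/[HOCl] = 10^(pH − pKa) = 10^(8.25 − 7.56) = 10^0.69 = 4.898.
(a) Fraction as HOCl = 1 / (1 + 4.898) = 0.1696.

(b) Volume: 1830 m³ = 1,830,000 L.
(b) After draining 29% and refilling: 78 × 0.71 + 6 × 0.29 = 57.12 ppm.
(b) Deficit to target: 65 − 57.12 = 7.88 mg/L.
(b) Mass: 7.88 mg/L × 1,830,000 L = 14,420 g cyanuric acid.

(a) 17.0%; (b) 14.4 kg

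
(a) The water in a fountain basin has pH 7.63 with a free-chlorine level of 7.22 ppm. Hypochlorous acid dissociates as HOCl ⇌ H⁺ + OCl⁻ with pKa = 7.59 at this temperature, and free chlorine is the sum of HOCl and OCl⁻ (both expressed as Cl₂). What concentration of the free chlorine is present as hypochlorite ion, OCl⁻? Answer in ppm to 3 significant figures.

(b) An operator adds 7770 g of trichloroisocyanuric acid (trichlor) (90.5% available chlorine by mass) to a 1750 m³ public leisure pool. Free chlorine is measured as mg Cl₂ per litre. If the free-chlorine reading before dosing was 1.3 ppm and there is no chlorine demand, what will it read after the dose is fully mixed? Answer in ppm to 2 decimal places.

(a) [OCl⁻]/[HOCl] = 10^(pH − pKa) = 10^(7.63 − 7.59) = 10^0.04 = 1.096.
(a) Fraction as HOCl = 1 / (1 + 1.096) = 0.477.
(a) OCl⁻ = (1 − 0.477) × 7.22 ppm = 3.776 ppm.

(b) Volume: 1750 m³ = 1,750,000 L.
(b) Available chlorine delivered: 7770 g × 0.905 = 7032 g as Cl₂.
(b) Concentration rise: 7032 g / 1,750,000 L = 4.018 mg/L = 4.02 ppm.
(b) Final FC: 1.3 + 4.02 = 5.32 ppm.

(a) 3.78 ppm; (b) 5.32 ppm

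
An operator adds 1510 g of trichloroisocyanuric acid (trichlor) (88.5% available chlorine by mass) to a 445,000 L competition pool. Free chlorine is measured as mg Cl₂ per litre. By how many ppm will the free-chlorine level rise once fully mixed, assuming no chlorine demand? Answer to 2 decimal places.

3.00 ppm

Available chlorine delivered: 1510 g × 0.885 = 1336 g as Cl₂.
Concentration rise: 1336 g / 445,000 L = 3.003 mg/L = 3.00 ppm.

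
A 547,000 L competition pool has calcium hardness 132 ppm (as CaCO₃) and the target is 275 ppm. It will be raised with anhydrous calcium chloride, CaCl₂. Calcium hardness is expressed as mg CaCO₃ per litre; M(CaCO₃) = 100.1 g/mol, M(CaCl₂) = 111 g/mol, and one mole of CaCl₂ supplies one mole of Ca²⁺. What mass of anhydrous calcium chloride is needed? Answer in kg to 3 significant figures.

86.7 kg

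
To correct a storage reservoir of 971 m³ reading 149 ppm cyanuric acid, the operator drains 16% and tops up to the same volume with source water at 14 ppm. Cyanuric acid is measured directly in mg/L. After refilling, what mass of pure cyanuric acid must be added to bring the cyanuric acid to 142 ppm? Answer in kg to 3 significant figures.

14.2 kg

Volume: 971 m³ = 971,000 L.
After draining 16% and refilling: 149 × 0.84 + 14 × 0.16 = 127.4 ppm.
Deficit to target: 142 − 127.4 = 14.6 mg/L.
Mass: 14.6 mg/L × 971,000 L = 14,180 g cyanuric acid.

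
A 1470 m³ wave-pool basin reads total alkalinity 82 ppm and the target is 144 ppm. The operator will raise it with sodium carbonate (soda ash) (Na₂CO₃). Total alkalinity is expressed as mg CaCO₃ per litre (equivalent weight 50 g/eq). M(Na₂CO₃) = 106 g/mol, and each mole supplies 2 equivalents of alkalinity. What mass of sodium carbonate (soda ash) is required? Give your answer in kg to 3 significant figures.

Volume: 1470 m³ = 1,470,000 L.
Alkalinity to add: (144 − 82) = 62 mg/L as CaCO₃ × 1,470,000 L = 91,140 g as CaCO₃.
Equivalents: 91,140 g ÷ 50 g/eq = 1823 eq.
Each mole of Na₂CO₃ supplies 2 eq, so 1823 / 2 = 911.4 mol.
Mass: 911.4 mol × 106 g/mol = 96,610 g.

96.6 kg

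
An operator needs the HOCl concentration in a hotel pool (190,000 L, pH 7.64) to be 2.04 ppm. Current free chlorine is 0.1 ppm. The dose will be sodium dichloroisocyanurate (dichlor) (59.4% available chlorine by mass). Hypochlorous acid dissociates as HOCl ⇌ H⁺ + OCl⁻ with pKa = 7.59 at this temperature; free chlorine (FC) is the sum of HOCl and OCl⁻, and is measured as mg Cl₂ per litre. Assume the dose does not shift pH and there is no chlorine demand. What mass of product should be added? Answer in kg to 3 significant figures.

1.35 kg

[OCl⁻]/[HOCl] = 10^(pH − pKa) = 10^(7.64 − 7.59) = 1.122; fraction as HOCl = 1/(1 + 1.122) = 0.4712.
Free chlorine required for 2.04 ppm HOCl: 2.04 / 0.4712 = 4.329 ppm.
FC to add: 4.329 − 0.1 = 4.229 mg/L as Cl₂.
Cl₂ equivalent: 4.229 mg/L × 190,000 L = 803.5 g.
Product at 59.4% available Cl: 803.5 / 0.594 = 1353 g.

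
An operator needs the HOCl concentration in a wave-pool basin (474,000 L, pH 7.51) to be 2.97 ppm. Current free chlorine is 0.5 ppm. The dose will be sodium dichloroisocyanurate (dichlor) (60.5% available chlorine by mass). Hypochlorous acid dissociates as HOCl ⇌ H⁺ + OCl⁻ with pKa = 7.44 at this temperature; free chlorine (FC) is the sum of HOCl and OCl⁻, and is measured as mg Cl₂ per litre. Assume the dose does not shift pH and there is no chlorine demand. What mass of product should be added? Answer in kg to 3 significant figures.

4.67 kg

[OCl⁻]/[HOCl] = 10^(pH − pKa) = 10^(7.51 − 7.44) = 1.175; fraction as HOCl = 1/(1 + 1.175) = 0.4598.
Free chlorine required for 2.97 ppm HOCl: 2.97 / 0.4598 = 6.459 ppm.
FC to add: 6.459 − 0.5 = 5.959 mg/L as Cl₂.
Cl₂ equivalent: 5.959 mg/L × 474,000 L = 2825 g.
Product at 60.5% available Cl: 2825 / 0.605 = 4669 g.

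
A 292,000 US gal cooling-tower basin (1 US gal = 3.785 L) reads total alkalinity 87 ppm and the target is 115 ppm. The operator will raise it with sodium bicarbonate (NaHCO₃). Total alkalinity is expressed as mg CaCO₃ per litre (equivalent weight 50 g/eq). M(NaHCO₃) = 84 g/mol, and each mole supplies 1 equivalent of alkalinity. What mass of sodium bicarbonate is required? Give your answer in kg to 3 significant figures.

52.0 kg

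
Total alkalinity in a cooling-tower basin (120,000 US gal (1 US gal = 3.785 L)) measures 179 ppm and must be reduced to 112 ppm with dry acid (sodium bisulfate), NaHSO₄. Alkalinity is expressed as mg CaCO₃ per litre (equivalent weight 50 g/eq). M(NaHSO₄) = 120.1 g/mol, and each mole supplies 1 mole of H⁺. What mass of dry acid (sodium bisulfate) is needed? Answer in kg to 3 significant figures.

73.1 kg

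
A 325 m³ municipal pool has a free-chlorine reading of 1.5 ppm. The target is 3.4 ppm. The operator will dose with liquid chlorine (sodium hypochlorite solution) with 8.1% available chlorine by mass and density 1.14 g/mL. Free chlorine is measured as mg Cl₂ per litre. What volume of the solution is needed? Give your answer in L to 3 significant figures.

Volume: 325 m³ = 325,000 L.
Chlorine deficit: 3.4 − 1.5 = 1.9 ppm = 1.9 mg/L as Cl₂.
Cl₂ equivalent needed: 1.9 mg/L × 325,000 L = 617,500 mg = 617.5 g.
Product at 8.1% available chlorine: 617.5 / 0.081 = 7623 g.
Volume at density 1.14 g/mL: 7623 g ÷ 1.14 g/mL = 6687 mL.

6.69 L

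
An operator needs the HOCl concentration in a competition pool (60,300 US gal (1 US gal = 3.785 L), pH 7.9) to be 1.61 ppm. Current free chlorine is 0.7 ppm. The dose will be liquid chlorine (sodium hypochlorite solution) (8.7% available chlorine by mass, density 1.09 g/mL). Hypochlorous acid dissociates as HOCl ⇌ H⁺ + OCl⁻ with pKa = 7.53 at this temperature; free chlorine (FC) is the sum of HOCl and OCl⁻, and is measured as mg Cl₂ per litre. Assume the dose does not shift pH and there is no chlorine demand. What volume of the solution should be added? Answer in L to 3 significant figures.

Volume: 60,300 US gal × 3.785 L/gal = 228,236 L.
[OCl⁻]/[HOCl] = 10^(pH − pKa) = 10^(7.9 − 7.53) = 2.344; fraction as HOCl = 1/(1 + 2.344) = 0.299.
Free chlorine required for 1.61 ppm HOCl: 1.61 / 0.299 = 5.384 ppm.
FC to add: 5.384 − 0.7 = 4.684 mg/L as Cl₂.
Cl₂ equivalent: 4.684 mg/L × 228,236 L = 1069 g.
Product at 8.7% available Cl: 1069 / 0.087 = 12,290 g.
Volume: 12,290 g ÷ 1.09 g/mL = 11,270 mL.

11.3 L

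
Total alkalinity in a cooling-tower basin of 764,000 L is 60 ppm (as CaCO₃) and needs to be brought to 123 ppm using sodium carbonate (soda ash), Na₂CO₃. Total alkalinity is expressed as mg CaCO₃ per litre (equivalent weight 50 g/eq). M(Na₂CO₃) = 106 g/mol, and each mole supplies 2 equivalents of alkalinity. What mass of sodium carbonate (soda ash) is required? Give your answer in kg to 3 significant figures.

Alkalinity to add: (123 − 60) = 63 mg/L as CaCO₃ × 764,000 L = 48,130 g as CaCO₃.
Equivalents: 48,130 g ÷ 50 g/eq = 962.6 eq.
Each mole of Na₂CO₃ supplies 2 eq, so 962.6 / 2 = 481.3 mol.
Mass: 481.3 mol × 106 g/mol = 51,020 g.

51.0 kg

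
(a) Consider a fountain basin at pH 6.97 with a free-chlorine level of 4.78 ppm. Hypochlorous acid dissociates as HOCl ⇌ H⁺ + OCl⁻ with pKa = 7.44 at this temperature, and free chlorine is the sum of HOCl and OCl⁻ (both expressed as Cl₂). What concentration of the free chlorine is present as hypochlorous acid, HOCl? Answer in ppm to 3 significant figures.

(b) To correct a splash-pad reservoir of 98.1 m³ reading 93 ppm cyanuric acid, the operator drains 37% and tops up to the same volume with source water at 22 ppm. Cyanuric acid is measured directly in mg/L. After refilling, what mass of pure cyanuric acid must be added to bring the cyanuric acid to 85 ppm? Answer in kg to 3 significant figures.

(a) 3.57 ppm; (b) 1.79 kg

(a) [OCl⁻]/[HOCl] = 10^(pH − pKa) = 10^(6.97 − 7.44) = 10^-0.47 = 0.3388.
(a) Fraction as HOCl = 1 / (1 + 0.3388) = 0.7469.
(a) HOCl = 0.7469 × 4.78 ppm = 3.57 ppm.

(b) Volume: 98.1 m³ = 98,100 L.
(b) After draining 37% and refilling: 93 × 0.63 + 22 × 0.37 = 66.73 ppm.
(b) Deficit to target: 85 − 66.73 = 18.27 mg/L.
(b) Mass: 18.27 mg/L × 98,100 L = 1792 g cyanuric acid.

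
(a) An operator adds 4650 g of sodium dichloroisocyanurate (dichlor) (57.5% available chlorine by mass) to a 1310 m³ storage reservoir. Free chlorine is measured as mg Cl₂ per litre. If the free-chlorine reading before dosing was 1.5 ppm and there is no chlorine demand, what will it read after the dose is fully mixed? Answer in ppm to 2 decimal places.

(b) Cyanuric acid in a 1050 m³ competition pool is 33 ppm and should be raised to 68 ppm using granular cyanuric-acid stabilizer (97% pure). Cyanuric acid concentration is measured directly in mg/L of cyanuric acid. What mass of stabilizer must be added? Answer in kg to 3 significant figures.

(a) Volume: 1310 m³ = 1,310,000 L.
(a) Available chlorine delivered: 4650 g × 0.575 = 2674 g as Cl₂.
(a) Concentration rise: 2674 g / 1,310,000 L = 2.041 mg/L = 2.04 ppm.
(a) Final FC: 1.5 + 2.04 = 3.54 ppm.

(b) Volume: 1050 m³ = 1,050,000 L.
(b) CYA to add: (68 − 33) = 35 mg/L × 1,050,000 L = 36,750 g cyanuric acid.
(b) At 97% purity: 36,750 / 0.97 = 37,890 g product.

(a) 3.54 ppm; (b) 37.9 kg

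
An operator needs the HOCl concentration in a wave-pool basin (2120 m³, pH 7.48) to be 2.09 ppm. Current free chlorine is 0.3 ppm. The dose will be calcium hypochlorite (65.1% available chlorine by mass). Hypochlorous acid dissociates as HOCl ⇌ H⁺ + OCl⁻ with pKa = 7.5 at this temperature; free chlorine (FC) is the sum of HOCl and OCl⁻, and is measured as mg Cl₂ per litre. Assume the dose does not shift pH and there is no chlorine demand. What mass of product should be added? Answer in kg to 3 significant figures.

Volume: 2120 m³ = 2,120,000 L.
[OCl⁻]/[HOCl] = 10^(pH − pKa) = 10^(7.48 − 7.5) = 0.955; fraction as HOCl = 1/(1 + 0.955) = 0.5115.
Free chlorine required for 2.09 ppm HOCl: 2.09 / 0.5115 = 4.086 ppm.
FC to add: 4.086 − 0.3 = 3.786 mg/L as Cl₂.
Cl₂ equivalent: 3.786 mg/L × 2,120,000 L = 8026 g.
Product at 65.1% available Cl: 8026 / 0.651 = 12,330 g.

12.3 kg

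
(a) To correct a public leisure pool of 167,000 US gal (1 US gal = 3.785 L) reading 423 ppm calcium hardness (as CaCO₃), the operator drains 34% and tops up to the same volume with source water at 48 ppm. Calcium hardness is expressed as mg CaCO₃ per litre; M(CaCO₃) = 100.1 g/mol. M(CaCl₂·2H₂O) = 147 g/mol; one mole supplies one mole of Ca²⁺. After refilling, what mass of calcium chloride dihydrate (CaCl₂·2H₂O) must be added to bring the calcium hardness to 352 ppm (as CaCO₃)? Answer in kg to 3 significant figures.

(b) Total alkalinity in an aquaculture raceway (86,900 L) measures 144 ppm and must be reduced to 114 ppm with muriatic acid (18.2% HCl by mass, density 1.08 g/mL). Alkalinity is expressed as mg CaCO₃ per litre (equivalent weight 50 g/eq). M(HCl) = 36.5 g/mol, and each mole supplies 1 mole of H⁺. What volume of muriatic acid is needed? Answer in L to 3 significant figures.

(a) Volume: 167,000 US gal × 3.785 L/gal = 632,095 L.
(a) After draining 34% and refilling: 423 × 0.66 + 48 × 0.34 = 295.5 ppm.
(a) Deficit to target: 352 − 295.5 = 56.5 mg/L.
(a) As CaCO₃: 56.5 mg/L × 632,095 L = 35,710 g; ÷ 100.1 = 356.8 mol Ca²⁺.
(a) Mass: 356.8 × 147 = 52,450 g.

(b) Alkalinity to neutralize: (144 − 114) = 30 mg/L as CaCO₃ × 86,900 L = 2607 g as CaCO₃.
(b) Equivalents of H⁺ required: 2607 ÷ 50 g/eq = 52.14 eq = 52.14 mol HCl.
(b) Mass of HCl: 52.14 × 36.5 = 1903 g.
(b) Mass of 18.2% solution: 1903 / 0.182 = 10,460 g.
(b) Volume: 10,460 g ÷ 1.08 g/mL = 9682 mL.

(a) 52.4 kg; (b) 9.68 L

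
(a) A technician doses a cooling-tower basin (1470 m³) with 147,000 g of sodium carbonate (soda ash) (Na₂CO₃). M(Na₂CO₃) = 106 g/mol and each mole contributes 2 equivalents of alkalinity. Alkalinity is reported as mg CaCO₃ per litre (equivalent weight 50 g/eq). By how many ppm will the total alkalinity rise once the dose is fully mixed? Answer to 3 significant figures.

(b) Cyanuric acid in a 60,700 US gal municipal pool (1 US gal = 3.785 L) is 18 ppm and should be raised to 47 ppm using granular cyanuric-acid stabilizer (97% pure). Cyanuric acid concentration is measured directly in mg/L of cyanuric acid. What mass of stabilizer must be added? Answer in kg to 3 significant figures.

(a) 94.3 ppm; (b) 6.87 kg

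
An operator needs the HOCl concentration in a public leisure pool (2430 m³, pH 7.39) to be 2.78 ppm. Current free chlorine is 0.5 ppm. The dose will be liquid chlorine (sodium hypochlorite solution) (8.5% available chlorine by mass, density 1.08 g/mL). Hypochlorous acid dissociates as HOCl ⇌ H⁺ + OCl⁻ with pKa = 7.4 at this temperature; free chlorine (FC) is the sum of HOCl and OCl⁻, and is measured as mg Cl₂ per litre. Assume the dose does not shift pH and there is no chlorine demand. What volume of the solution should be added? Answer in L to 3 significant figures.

132 L

Volume: 2430 m³ = 2,430,000 L.
[OCl⁻]/[HOCl] = 10^(pH − pKa) = 10^(7.39 − 7.4) = 0.9772; fraction as HOCl = 1/(1 + 0.9772) = 0.5058.
Free chlorine required for 2.78 ppm HOCl: 2.78 / 0.5058 = 5.497 ppm.
FC to add: 5.497 − 0.5 = 4.997 mg/L as Cl₂.
Cl₂ equivalent: 4.997 mg/L × 2,430,000 L = 12,140 g.
Product at 8.5% available Cl: 12,140 / 0.085 = 142,800 g.
Volume: 142,800 g ÷ 1.08 g/mL = 132,300 mL.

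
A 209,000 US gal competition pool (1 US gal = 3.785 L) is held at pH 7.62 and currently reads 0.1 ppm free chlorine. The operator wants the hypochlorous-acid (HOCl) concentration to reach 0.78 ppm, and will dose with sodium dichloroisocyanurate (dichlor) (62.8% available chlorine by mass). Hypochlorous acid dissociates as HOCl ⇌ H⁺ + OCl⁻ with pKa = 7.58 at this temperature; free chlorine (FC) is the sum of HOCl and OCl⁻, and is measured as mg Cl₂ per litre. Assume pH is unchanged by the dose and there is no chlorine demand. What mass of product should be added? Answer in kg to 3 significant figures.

1.93 kg

Volume: 209,000 US gal × 3.785 L/gal = 791,065 L.
[OCl⁻]/[HOCl] = 10^(pH − pKa) = 10^(7.62 − 7.58) = 1.096; fraction as HOCl = 1/(1 + 1.096) = 0.477.
Free chlorine required for 0.78 ppm HOCl: 0.78 / 0.477 = 1.635 ppm.
FC to add: 1.635 − 0.1 = 1.535 mg/L as Cl₂.
Cl₂ equivalent: 1.535 mg/L × 791,065 L = 1214 g.
Product at 62.8% available Cl: 1214 / 0.628 = 1934 g.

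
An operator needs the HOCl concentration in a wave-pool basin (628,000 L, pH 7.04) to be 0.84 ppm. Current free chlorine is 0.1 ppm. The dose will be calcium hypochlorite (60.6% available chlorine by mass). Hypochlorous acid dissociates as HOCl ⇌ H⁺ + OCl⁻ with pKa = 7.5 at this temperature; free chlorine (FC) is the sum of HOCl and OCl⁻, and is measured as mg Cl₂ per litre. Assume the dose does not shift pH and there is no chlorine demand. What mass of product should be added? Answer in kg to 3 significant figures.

1.07 kg

[OCl⁻]/[HOCl] = 10^(pH − pKa) = 10^(7.04 − 7.5) = 0.3467; fraction as HOCl = 1/(1 + 0.3467) = 0.7425.
Free chlorine required for 0.84 ppm HOCl: 0.84 / 0.7425 = 1.131 ppm.
FC to add: 1.131 − 0.1 = 1.031 mg/L as Cl₂.
Cl₂ equivalent: 1.031 mg/L × 628,000 L = 647.6 g.
Product at 60.6% available Cl: 647.6 / 0.606 = 1069 g.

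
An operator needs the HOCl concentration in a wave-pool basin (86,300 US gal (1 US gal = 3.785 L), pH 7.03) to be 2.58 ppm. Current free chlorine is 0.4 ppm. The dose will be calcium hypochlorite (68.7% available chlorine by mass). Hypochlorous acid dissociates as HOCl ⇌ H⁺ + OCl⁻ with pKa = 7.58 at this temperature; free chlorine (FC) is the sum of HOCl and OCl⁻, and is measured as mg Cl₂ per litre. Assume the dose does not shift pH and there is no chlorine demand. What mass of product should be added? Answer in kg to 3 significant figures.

1.38 kg

Volume: 86,300 US gal × 3.785 L/gal = 326,646 L.
[OCl⁻]/[HOCl] = 10^(pH − pKa) = 10^(7.03 − 7.58) = 0.2818; fraction as HOCl = 1/(1 + 0.2818) = 0.7801.
Free chlorine required for 2.58 ppm HOCl: 2.58 / 0.7801 = 3.307 ppm.
FC to add: 3.307 − 0.4 = 2.907 mg/L as Cl₂.
Cl₂ equivalent: 2.907 mg/L × 326,646 L = 949.6 g.
Product at 68.7% available Cl: 949.6 / 0.687 = 1382 g.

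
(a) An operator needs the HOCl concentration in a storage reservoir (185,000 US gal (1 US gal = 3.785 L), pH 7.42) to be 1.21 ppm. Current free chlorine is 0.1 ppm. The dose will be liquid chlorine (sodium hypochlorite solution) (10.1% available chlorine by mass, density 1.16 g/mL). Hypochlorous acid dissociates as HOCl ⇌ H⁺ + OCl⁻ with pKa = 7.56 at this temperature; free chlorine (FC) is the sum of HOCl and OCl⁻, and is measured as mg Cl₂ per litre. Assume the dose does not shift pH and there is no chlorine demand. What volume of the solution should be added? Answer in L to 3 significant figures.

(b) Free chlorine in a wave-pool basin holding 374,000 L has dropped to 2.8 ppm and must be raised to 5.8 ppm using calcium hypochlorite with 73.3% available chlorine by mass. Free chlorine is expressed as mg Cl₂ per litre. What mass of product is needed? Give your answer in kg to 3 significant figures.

(a) 11.9 L; (b) 1.53 kg

(a) Volume: 185,000 US gal × 3.785 L/gal = 700,225 L.
(a) [OCl⁻]/[HOCl] = 10^(pH − pKa) = 10^(7.42 − 7.56) = 0.7244; fraction as HOCl = 1/(1 + 0.7244) = 0.5799.
(a) Free chlorine required for 1.21 ppm HOCl: 1.21 / 0.5799 = 2.087 ppm.
(a) FC to add: 2.087 − 0.1 = 1.987 mg/L as Cl₂.
(a) Cl₂ equivalent: 1.987 mg/L × 700,225 L = 1391 g.
(a) Product at 10.1% available Cl: 1391 / 0.101 = 13,770 g.
(a) Volume: 13,770 g ÷ 1.16 g/mL = 11,870 mL.

(b) Chlorine deficit: 5.8 − 2.8 = 3 ppm = 3 mg/L as Cl₂.
(b) Cl₂ equivalent needed: 3 mg/L × 374,000 L = 1,122,000 mg = 1122 g.
(b) Product at 73.3% available chlorine: 1122 / 0.733 = 1531 g.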